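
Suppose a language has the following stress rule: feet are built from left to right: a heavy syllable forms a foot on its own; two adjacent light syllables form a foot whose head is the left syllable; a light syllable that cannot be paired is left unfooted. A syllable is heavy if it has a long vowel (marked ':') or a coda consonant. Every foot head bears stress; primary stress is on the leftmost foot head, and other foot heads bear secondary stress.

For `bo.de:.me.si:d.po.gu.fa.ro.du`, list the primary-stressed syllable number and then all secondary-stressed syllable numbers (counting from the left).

primary 2, secondary 4, 5, 7

Weights: 1 bo L, 2 de: H, 3 me L, 4 si:d H, 5 po L, 6 gu L, 7 fa L, 8 ro L, 9 du L.
Parse left to right (heavy = foot alone; LL = one foot; stranded L unfooted): bo (ˈde:) me (ˈsi:d) (ˈpo.gu) (ˈfa.ro) du.
Foot heads: 2, 4, 5, 7.
Primary stress on the leftmost head = syllable 2.
Secondary stress on 4, 5, 7: bo.ˈde:.me.ˌsi:d.ˌpo.gu.ˌfa.ro.du.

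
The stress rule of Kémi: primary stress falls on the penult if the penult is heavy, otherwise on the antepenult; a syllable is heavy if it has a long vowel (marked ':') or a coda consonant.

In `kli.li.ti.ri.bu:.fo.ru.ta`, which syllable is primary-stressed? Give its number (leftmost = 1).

Weights: 6 fo L, 7 ru L, 8 ta L.
The penult (syllable 7, ru) is light, so stress falls on the antepenult (syllable 6, fo).
Primary stress: syllable 6 → kli.li.ti.ri.bu:.ˈfo.ru.ta.

6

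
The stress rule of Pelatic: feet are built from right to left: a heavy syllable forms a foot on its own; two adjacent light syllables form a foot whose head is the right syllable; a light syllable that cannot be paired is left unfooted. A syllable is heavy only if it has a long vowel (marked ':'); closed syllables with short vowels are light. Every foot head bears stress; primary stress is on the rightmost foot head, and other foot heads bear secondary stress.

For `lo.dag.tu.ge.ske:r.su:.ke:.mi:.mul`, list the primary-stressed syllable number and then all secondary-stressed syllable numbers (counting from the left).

Weights: 1 lo L, 2 dag L, 3 tu L, 4 ge L, 5 ske:r H, 6 su: H, 7 ke: H, 8 mi: H, 9 mul L.
Parse right to left (heavy = foot alone; LL = one foot; stranded L unfooted): (lo.ˈdag) (tu.ˈge) (ˈske:r) (ˈsu:) (ˈke:) (ˈmi:) mul.
Foot heads: 2, 4, 5, 6, 7, 8.
Primary stress on the rightmost head = syllable 8.
Secondary stress on 2, 4, 5, 6, 7: lo.ˌdag.tu.ˌge.ˌske:r.ˌsu:.ˌke:.ˈmi:.mul.

primary 8, secondary 2, 4, 5, 6, 7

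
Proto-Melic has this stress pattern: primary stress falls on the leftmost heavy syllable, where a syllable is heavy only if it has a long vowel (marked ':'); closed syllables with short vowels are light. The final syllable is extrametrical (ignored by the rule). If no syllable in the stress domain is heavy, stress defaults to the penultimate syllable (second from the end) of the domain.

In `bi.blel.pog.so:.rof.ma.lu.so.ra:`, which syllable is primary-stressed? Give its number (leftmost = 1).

The final syllable (9, ra:) is extrametrical; the stress domain is syllables 1–8.
Weights: 1 bi L, 2 blel L, 3 pog L, 4 so: H, 5 rof L, 6 ma L, 7 lu L, 8 so L.
Heavy syllables in the domain: 4. The leftmost is syllable 4 (so:).
Primary stress: syllable 4 → bi.blel.pog.ˈso:.rof.ma.lu.so.ra:.

4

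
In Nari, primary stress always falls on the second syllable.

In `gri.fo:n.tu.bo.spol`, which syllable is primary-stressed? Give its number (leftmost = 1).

The word has 5 syllables; the second syllable is syllable 2 (fo:n).
Primary stress: syllable 2 → gri.ˈfo:n.tu.bo.spol.

2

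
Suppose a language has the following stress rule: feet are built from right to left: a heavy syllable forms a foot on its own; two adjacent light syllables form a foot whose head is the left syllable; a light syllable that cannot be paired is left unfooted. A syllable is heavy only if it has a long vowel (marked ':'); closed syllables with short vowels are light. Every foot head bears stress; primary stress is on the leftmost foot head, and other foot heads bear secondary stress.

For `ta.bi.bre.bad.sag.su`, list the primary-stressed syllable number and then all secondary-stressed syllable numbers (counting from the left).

Weights: 1 ta L, 2 bi L, 3 bre L, 4 bad L, 5 sag L, 6 su L.
Parse right to left (heavy = foot alone; LL = one foot; stranded L unfooted): (ˈta.bi) (ˈbre.bad) (ˈsag.su).
Foot heads: 1, 3, 5.
Primary stress on the leftmost head = syllable 1.
Secondary stress on 3, 5: ˈta.bi.ˌbre.bad.ˌsag.su.

primary 1, secondary 3, 5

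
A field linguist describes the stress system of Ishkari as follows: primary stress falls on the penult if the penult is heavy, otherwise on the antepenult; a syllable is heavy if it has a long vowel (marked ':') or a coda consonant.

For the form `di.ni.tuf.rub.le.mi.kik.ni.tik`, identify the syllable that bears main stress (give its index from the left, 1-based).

7

Weights: 7 kik H, 8 ni L, 9 tik H.
The penult (syllable 8, ni) is light, so stress falls on the antepenult (syllable 7, kik).
Primary stress: syllable 7 → di.ni.tuf.rub.le.mi.ˈkik.ni.tik.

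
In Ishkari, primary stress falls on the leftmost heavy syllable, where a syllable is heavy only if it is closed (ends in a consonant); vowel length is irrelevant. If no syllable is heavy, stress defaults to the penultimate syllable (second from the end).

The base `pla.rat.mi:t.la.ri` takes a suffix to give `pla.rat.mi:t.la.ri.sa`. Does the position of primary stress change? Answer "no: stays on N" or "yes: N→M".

no: stays on 2

Base `pla.rat.mi:t.la.ri` (5 syllables):
  Weights: 1 pla L, 2 rat H, 3 mi:t H, 4 la L, 5 ri L.
  Heavy syllables in the domain: 2, 3. The leftmost is syllable 2 (rat).
  → primary stress on syllable 2.
Suffixed `pla.rat.mi:t.la.ri.sa` (6 syllables):
  Weights: 1 pla L, 2 rat H, 3 mi:t H, 4 la L, 5 ri L, 6 sa L.
  Heavy syllables in the domain: 2, 3. The leftmost is syllable 2 (rat).
  → primary stress on syllable 2.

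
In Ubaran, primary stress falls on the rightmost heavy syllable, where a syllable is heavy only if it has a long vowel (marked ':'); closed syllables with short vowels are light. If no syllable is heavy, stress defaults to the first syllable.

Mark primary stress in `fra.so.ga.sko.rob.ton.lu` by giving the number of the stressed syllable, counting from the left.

1

Weights: 1 fra L, 2 so L, 3 ga L, 4 sko L, 5 rob L, 6 ton L, 7 lu L.
No heavy syllable in the domain; default to the first syllable = syllable 1.
Primary stress: syllable 1 → ˈfra.so.ga.sko.rob.ton.lu.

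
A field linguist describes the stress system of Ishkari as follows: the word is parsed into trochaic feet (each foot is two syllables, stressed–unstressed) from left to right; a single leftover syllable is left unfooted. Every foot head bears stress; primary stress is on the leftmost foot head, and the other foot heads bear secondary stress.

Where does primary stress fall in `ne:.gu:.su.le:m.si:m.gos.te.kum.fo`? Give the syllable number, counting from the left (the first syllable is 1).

Parse left to right into trochaic (ˈσσ) feet: (ˈne:.gu:) (ˈsu.le:m) (ˈsi:m.gos) (ˈte.kum) fo. Syllable 9 is left unfooted.
Foot heads (stressed positions): 1, 3, 5, 7.
End Rule Leftmost: primary stress on the leftmost head = syllable 1.
Primary stress: syllable 1 → ˈne:.gu:.su.le:m.si:m.gos.te.kum.fo.

1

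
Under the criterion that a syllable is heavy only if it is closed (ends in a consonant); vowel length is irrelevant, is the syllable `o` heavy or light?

`o`: short vowel, open (no coda). Open (no coda) → light.

light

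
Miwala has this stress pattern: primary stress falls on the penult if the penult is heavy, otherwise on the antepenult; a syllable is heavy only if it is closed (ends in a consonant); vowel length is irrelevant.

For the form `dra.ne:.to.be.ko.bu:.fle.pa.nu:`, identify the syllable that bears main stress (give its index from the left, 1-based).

Weights: 7 fle L, 8 pa L, 9 nu: L.
The penult (syllable 8, pa) is light, so stress falls on the antepenult (syllable 7, fle).
Primary stress: syllable 7 → dra.ne:.to.be.ko.bu:.ˈfle.pa.nu:.

7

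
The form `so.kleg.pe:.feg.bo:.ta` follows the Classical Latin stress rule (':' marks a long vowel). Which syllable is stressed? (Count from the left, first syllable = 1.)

Classical Latin: stress the penult if heavy (long vowel or closed), else the antepenult.
Weights: 4 feg H, 5 bo: H, 6 ta L.
The penult (syllable 5, bo:) is heavy, so it takes stress.
Stress on syllable 5: so.kleg.pe:.feg.ˈbo:.ta.

5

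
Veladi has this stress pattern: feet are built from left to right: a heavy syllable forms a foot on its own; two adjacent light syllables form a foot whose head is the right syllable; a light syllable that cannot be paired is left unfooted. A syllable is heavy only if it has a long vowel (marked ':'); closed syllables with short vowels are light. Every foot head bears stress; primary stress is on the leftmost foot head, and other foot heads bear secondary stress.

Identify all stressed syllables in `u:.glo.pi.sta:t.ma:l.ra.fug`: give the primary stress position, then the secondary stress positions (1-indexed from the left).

Weights: 1 u: H, 2 glo L, 3 pi L, 4 sta:t H, 5 ma:l H, 6 ra L, 7 fug L.
Parse left to right (heavy = foot alone; LL = one foot; stranded L unfooted): (ˈu:) (glo.ˈpi) (ˈsta:t) (ˈma:l) (ra.ˈfug).
Foot heads: 1, 3, 4, 5, 7.
Primary stress on the leftmost head = syllable 1.
Secondary stress on 3, 4, 5, 7: ˈu:.glo.ˌpi.ˌsta:t.ˌma:l.ra.ˌfug.

primary 1, secondary 3, 4, 5, 7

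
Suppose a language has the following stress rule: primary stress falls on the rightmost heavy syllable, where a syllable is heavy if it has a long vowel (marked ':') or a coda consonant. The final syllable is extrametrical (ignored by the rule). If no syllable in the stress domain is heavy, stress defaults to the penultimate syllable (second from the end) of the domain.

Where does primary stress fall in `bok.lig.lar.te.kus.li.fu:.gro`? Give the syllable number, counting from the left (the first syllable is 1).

7

The final syllable (8, gro) is extrametrical; the stress domain is syllables 1–7.
Weights: 1 bok H, 2 lig H, 3 lar H, 4 te L, 5 kus H, 6 li L, 7 fu: H.
Heavy syllables in the domain: 1, 2, 3, 5, 7. The rightmost is syllable 7 (fu:).
Primary stress: syllable 7 → bok.lig.lar.te.kus.li.ˈfu:.gro.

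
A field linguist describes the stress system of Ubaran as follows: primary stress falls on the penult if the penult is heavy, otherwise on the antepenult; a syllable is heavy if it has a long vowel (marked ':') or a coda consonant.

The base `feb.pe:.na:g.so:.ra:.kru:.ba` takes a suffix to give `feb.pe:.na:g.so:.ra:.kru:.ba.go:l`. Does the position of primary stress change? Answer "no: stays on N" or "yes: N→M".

Base `feb.pe:.na:g.so:.ra:.kru:.ba` (7 syllables):
  Weights: 5 ra: H, 6 kru: H, 7 ba L.
  The penult (syllable 6, kru:) is heavy, so it takes stress.
  → primary stress on syllable 6.
Suffixed `feb.pe:.na:g.so:.ra:.kru:.ba.go:l` (8 syllables):
  Weights: 6 kru: H, 7 ba L, 8 go:l H.
  The penult (syllable 7, ba) is light, so stress falls on the antepenult (syllable 6, kru:).
  → primary stress on syllable 6.

no: stays on 6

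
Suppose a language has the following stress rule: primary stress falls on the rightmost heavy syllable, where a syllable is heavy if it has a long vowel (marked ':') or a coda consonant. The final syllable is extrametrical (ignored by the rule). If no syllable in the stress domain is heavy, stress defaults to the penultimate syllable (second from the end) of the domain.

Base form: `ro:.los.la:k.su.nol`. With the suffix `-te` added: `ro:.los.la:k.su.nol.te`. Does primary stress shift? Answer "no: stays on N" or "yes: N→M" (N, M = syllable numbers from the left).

Base `ro:.los.la:k.su.nol` (5 syllables):
  The final syllable (5, nol) is extrametrical; the stress domain is syllables 1–4.
  Weights: 1 ro: H, 2 los H, 3 la:k H, 4 su L.
  Heavy syllables in the domain: 1, 2, 3. The rightmost is syllable 3 (la:k).
  → primary stress on syllable 3.
Suffixed `ro:.los.la:k.su.nol.te` (6 syllables):
  The final syllable (6, te) is extrametrical; the stress domain is syllables 1–5.
  Weights: 1 ro: H, 2 los H, 3 la:k H, 4 su L, 5 nol H.
  Heavy syllables in the domain: 1, 2, 3, 5. The rightmost is syllable 5 (nol).
  → primary stress on syllable 5.

yes: 3→5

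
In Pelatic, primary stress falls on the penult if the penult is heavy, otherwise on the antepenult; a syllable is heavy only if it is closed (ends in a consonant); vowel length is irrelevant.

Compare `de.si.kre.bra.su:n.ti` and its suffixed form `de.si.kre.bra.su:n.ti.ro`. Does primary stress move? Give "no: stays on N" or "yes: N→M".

Base `de.si.kre.bra.su:n.ti` (6 syllables):
  Weights: 4 bra L, 5 su:n H, 6 ti L.
  The penult (syllable 5, su:n) is heavy, so it takes stress.
  → primary stress on syllable 5.
Suffixed `de.si.kre.bra.su:n.ti.ro` (7 syllables):
  Weights: 5 su:n H, 6 ti L, 7 ro L.
  The penult (syllable 6, ti) is light, so stress falls on the antepenult (syllable 5, su:n).
  → primary stress on syllable 5.

no: stays on 5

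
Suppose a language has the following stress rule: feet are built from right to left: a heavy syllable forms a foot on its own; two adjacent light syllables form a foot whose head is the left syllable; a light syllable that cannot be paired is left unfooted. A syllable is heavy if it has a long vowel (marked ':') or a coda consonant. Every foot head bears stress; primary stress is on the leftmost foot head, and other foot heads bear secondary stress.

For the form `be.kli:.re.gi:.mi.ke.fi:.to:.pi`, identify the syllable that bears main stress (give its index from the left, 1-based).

Weights: 1 be L, 2 kli: H, 3 re L, 4 gi: H, 5 mi L, 6 ke L, 7 fi: H, 8 to: H, 9 pi L.
Parse right to left (heavy = foot alone; LL = one foot; stranded L unfooted): be (ˈkli:) re (ˈgi:) (ˈmi.ke) (ˈfi:) (ˈto:) pi.
Foot heads: 2, 4, 5, 7, 8.
Primary stress on the leftmost head = syllable 2.
Primary stress: syllable 2 → be.ˈkli:.re.gi:.mi.ke.fi:.to:.pi.

2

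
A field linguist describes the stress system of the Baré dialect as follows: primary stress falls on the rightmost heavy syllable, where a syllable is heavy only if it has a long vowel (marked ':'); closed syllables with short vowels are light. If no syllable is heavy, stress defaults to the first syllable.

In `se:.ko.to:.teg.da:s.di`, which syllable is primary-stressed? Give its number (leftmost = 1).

5

Weights: 1 se: H, 2 ko L, 3 to: H, 4 teg L, 5 da:s H, 6 di L.
Heavy syllables in the domain: 1, 3, 5. The rightmost is syllable 5 (da:s).
Primary stress: syllable 5 → se:.ko.to:.teg.ˈda:s.di.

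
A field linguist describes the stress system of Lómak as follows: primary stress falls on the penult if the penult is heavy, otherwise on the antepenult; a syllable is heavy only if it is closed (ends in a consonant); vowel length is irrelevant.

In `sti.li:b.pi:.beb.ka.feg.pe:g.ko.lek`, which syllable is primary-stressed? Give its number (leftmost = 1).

7

Weights: 7 pe:g H, 8 ko L, 9 lek H.
The penult (syllable 8, ko) is light, so stress falls on the antepenult (syllable 7, pe:g).
Primary stress: syllable 7 → sti.li:b.pi:.beb.ka.feg.ˈpe:g.ko.lek.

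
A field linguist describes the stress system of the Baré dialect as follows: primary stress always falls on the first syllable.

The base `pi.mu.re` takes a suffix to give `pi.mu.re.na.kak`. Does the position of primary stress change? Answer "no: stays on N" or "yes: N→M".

Base `pi.mu.re` (3 syllables):
  The word has 3 syllables; the first syllable is syllable 1 (pi).
  → primary stress on syllable 1.
Suffixed `pi.mu.re.na.kak` (5 syllables):
  The word has 5 syllables; the first syllable is syllable 1 (pi).
  → primary stress on syllable 1.

no: stays on 1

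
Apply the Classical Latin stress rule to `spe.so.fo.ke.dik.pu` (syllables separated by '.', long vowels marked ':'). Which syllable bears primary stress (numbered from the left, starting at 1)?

5

Classical Latin: stress the penult if heavy (long vowel or closed), else the antepenult.
Weights: 4 ke L, 5 dik H, 6 pu L.
The penult (syllable 5, dik) is heavy, so it takes stress.
Stress on syllable 5: spe.so.fo.ke.ˈdik.pu.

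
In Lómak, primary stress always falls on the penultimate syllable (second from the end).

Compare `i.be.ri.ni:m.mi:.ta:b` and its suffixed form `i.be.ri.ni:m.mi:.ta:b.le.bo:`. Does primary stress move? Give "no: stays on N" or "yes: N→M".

yes: 5→7

Base `i.be.ri.ni:m.mi:.ta:b` (6 syllables):
  The word has 6 syllables; the penultimate syllable (second from the end) is syllable 5 (mi:).
  → primary stress on syllable 5.
Suffixed `i.be.ri.ni:m.mi:.ta:b.le.bo:` (8 syllables):
  The word has 8 syllables; the penultimate syllable (second from the end) is syllable 7 (le).
  → primary stress on syllable 7.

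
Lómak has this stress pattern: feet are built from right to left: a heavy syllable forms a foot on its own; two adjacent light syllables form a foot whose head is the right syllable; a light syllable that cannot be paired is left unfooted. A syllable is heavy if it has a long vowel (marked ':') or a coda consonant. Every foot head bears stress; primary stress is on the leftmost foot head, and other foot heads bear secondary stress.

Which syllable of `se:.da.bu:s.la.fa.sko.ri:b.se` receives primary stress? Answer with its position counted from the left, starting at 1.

1

Weights: 1 se: H, 2 da L, 3 bu:s H, 4 la L, 5 fa L, 6 sko L, 7 ri:b H, 8 se L.
Parse right to left (heavy = foot alone; LL = one foot; stranded L unfooted): (ˈse:) da (ˈbu:s) la (fa.ˈsko) (ˈri:b) se.
Foot heads: 1, 3, 6, 7.
Primary stress on the leftmost head = syllable 1.
Primary stress: syllable 1 → ˈse:.da.bu:s.la.fa.sko.ri:b.se.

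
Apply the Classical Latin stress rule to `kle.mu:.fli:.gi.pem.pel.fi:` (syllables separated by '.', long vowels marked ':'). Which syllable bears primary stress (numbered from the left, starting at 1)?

6

Classical Latin: stress the penult if heavy (long vowel or closed), else the antepenult.
Weights: 5 pem H, 6 pel H, 7 fi: H.
The penult (syllable 6, pel) is heavy, so it takes stress.
Stress on syllable 6: kle.mu:.fli:.gi.pem.ˈpel.fi:.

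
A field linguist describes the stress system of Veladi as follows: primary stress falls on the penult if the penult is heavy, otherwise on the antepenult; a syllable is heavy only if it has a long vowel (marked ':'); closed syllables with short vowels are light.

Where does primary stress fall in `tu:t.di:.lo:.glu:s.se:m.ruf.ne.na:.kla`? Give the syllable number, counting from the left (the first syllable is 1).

8

Weights: 7 ne L, 8 na: H, 9 kla L.
The penult (syllable 8, na:) is heavy, so it takes stress.
Primary stress: syllable 8 → tu:t.di:.lo:.glu:s.se:m.ruf.ne.ˈna:.kla.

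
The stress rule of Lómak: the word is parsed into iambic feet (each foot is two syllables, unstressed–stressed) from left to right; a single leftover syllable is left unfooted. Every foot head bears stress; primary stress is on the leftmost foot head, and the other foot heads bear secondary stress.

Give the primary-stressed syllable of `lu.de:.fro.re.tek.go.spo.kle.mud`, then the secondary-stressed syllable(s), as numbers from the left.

primary 2, secondary 4, 6, 8

Parse left to right into iambic (σˈσ) feet: (lu.ˈde:) (fro.ˈre) (tek.ˈgo) (spo.ˈkle) mud. Syllable 9 is left unfooted.
Foot heads (stressed positions): 2, 4, 6, 8.
End Rule Leftmost: primary stress on the leftmost head = syllable 2.
Secondary stress on 4, 6, 8: lu.ˈde:.fro.ˌre.tek.ˌgo.spo.ˌkle.mud.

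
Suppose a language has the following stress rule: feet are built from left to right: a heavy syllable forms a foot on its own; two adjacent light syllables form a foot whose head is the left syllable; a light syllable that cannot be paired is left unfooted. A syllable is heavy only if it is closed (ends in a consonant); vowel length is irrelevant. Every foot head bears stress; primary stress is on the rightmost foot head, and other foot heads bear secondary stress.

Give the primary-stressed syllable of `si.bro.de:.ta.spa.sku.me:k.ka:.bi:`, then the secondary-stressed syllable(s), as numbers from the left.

primary 8, secondary 1, 3, 5, 7

Weights: 1 si L, 2 bro L, 3 de: L, 4 ta L, 5 spa L, 6 sku L, 7 me:k H, 8 ka: L, 9 bi: L.
Parse left to right (heavy = foot alone; LL = one foot; stranded L unfooted): (ˈsi.bro) (ˈde:.ta) (ˈspa.sku) (ˈme:k) (ˈka:.bi:).
Foot heads: 1, 3, 5, 7, 8.
Primary stress on the rightmost head = syllable 8.
Secondary stress on 1, 3, 5, 7: ˌsi.bro.ˌde:.ta.ˌspa.sku.ˌme:k.ˈka:.bi:.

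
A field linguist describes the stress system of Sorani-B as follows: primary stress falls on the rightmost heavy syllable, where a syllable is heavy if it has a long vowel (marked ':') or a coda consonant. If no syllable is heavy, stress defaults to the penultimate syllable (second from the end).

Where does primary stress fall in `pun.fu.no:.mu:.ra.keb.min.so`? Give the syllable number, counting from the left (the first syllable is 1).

Weights: 1 pun H, 2 fu L, 3 no: H, 4 mu: H, 5 ra L, 6 keb H, 7 min H, 8 so L.
Heavy syllables in the domain: 1, 3, 4, 6, 7. The rightmost is syllable 7 (min).
Primary stress: syllable 7 → pun.fu.no:.mu:.ra.keb.ˈmin.so.

7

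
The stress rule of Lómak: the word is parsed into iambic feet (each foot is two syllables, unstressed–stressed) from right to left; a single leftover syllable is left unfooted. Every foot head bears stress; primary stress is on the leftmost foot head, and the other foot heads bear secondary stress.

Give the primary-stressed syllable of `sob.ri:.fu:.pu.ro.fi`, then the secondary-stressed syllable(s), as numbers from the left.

primary 2, secondary 4, 6

Parse right to left into iambic (σˈσ) feet: (sob.ˈri:) (fu:.ˈpu) (ro.ˈfi).
Foot heads (stressed positions): 2, 4, 6.
End Rule Leftmost: primary stress on the leftmost head = syllable 2.
Secondary stress on 4, 6: sob.ˈri:.fu:.ˌpu.ro.ˌfi.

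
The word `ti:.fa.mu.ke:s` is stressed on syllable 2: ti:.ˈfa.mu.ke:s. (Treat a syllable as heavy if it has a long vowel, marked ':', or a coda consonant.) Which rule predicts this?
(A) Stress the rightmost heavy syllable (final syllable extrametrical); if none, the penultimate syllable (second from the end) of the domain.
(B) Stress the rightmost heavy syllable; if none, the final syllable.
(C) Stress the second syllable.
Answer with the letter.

C

Rule A → syllable 1 (observed: 2).
Rule B → syllable 4 (observed: 2).
Rule C → syllable 2 ✓.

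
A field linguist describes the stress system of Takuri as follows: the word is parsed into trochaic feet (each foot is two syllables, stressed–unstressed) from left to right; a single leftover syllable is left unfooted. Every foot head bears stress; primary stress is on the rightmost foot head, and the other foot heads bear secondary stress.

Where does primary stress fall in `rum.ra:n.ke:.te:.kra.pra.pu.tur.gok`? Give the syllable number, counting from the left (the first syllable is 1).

Parse left to right into trochaic (ˈσσ) feet: (ˈrum.ra:n) (ˈke:.te:) (ˈkra.pra) (ˈpu.tur) gok. Syllable 9 is left unfooted.
Foot heads (stressed positions): 1, 3, 5, 7.
End Rule Rightmost: primary stress on the rightmost head = syllable 7.
Primary stress: syllable 7 → rum.ra:n.ke:.te:.kra.pra.ˈpu.tur.gok.

7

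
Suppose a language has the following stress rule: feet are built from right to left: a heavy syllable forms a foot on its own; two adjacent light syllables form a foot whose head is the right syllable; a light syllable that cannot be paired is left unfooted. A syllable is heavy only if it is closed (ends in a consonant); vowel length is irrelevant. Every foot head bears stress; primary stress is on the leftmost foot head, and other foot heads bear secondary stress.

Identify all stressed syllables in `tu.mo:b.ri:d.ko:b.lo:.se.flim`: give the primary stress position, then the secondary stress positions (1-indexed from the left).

primary 2, secondary 3, 4, 6, 7

Weights: 1 tu L, 2 mo:b H, 3 ri:d H, 4 ko:b H, 5 lo: L, 6 se L, 7 flim H.
Parse right to left (heavy = foot alone; LL = one foot; stranded L unfooted): tu (ˈmo:b) (ˈri:d) (ˈko:b) (lo:.ˈse) (ˈflim).
Foot heads: 2, 3, 4, 6, 7.
Primary stress on the leftmost head = syllable 2.
Secondary stress on 3, 4, 6, 7: tu.ˈmo:b.ˌri:d.ˌko:b.lo:.ˌse.ˌflim.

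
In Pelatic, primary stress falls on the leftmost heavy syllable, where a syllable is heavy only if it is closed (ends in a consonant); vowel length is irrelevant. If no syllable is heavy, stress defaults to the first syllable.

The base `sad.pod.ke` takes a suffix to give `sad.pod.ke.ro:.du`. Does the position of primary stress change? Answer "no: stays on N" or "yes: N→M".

no: stays on 1

Base `sad.pod.ke` (3 syllables):
  Weights: 1 sad H, 2 pod H, 3 ke L.
  Heavy syllables in the domain: 1, 2. The leftmost is syllable 1 (sad).
  → primary stress on syllable 1.
Suffixed `sad.pod.ke.ro:.du` (5 syllables):
  Weights: 1 sad H, 2 pod H, 3 ke L, 4 ro: L, 5 du L.
  Heavy syllables in the domain: 1, 2. The leftmost is syllable 1 (sad).
  → primary stress on syllable 1.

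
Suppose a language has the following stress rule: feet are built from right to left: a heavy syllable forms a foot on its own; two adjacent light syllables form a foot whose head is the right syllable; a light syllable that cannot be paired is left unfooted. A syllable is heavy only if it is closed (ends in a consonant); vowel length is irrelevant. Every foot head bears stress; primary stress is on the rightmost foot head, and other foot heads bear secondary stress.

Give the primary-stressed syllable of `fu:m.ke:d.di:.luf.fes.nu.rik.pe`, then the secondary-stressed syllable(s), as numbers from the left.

primary 7, secondary 1, 2, 4, 5

Weights: 1 fu:m H, 2 ke:d H, 3 di: L, 4 luf H, 5 fes H, 6 nu L, 7 rik H, 8 pe L.
Parse right to left (heavy = foot alone; LL = one foot; stranded L unfooted): (ˈfu:m) (ˈke:d) di: (ˈluf) (ˈfes) nu (ˈrik) pe.
Foot heads: 1, 2, 4, 5, 7.
Primary stress on the rightmost head = syllable 7.
Secondary stress on 1, 2, 4, 5: ˌfu:m.ˌke:d.di:.ˌluf.ˌfes.nu.ˈrik.pe.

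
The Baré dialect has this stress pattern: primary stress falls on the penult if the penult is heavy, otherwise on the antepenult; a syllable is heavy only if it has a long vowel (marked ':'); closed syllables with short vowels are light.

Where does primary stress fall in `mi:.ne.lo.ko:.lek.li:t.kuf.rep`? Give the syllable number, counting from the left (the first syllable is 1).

6

Weights: 6 li:t H, 7 kuf L, 8 rep L.
The penult (syllable 7, kuf) is light, so stress falls on the antepenult (syllable 6, li:t).
Primary stress: syllable 6 → mi:.ne.lo.ko:.lek.ˈli:t.kuf.rep.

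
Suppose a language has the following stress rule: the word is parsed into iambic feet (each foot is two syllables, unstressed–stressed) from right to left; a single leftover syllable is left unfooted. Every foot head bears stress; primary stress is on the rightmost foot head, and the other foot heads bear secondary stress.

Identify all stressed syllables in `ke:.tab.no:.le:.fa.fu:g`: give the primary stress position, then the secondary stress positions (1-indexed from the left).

primary 6, secondary 2, 4

Parse right to left into iambic (σˈσ) feet: (ke:.ˈtab) (no:.ˈle:) (fa.ˈfu:g).
Foot heads (stressed positions): 2, 4, 6.
End Rule Rightmost: primary stress on the rightmost head = syllable 6.
Secondary stress on 2, 4: ke:.ˌtab.no:.ˌle:.fa.ˈfu:g.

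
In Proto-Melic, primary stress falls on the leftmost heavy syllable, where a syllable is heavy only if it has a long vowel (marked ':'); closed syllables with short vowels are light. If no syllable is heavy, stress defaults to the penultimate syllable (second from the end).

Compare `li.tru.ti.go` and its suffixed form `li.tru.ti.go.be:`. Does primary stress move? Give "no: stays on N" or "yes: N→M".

Base `li.tru.ti.go` (4 syllables):
  Weights: 1 li L, 2 tru L, 3 ti L, 4 go L.
  No heavy syllable in the domain; default to the penultimate syllable (second from the end) = syllable 3.
  → primary stress on syllable 3.
Suffixed `li.tru.ti.go.be:` (5 syllables):
  Weights: 1 li L, 2 tru L, 3 ti L, 4 go L, 5 be: H.
  Heavy syllables in the domain: 5. The leftmost is syllable 5 (be:).
  → primary stress on syllable 5.

yes: 3→5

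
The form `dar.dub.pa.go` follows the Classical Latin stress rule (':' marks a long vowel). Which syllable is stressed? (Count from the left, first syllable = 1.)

2

Classical Latin: stress the penult if heavy (long vowel or closed), else the antepenult.
Weights: 2 dub H, 3 pa L, 4 go L.
The penult (syllable 3, pa) is light, so stress falls on the antepenult (syllable 2, dub).
Stress on syllable 2: dar.ˈdub.pa.go.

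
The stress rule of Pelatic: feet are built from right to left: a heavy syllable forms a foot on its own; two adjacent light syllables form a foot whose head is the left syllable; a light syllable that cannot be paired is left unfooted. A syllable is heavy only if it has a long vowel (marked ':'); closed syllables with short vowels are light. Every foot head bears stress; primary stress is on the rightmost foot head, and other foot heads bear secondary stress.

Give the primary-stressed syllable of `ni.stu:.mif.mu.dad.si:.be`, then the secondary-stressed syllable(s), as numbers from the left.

Weights: 1 ni L, 2 stu: H, 3 mif L, 4 mu L, 5 dad L, 6 si: H, 7 be L.
Parse right to left (heavy = foot alone; LL = one foot; stranded L unfooted): ni (ˈstu:) mif (ˈmu.dad) (ˈsi:) be.
Foot heads: 2, 4, 6.
Primary stress on the rightmost head = syllable 6.
Secondary stress on 2, 4: ni.ˌstu:.mif.ˌmu.dad.ˈsi:.be.

primary 6, secondary 2, 4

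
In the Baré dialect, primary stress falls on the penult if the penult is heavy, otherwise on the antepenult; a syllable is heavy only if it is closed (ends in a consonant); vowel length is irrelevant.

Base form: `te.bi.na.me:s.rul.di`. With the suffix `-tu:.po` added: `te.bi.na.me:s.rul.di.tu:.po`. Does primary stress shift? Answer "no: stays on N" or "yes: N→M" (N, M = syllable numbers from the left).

Base `te.bi.na.me:s.rul.di` (6 syllables):
  Weights: 4 me:s H, 5 rul H, 6 di L.
  The penult (syllable 5, rul) is heavy, so it takes stress.
  → primary stress on syllable 5.
Suffixed `te.bi.na.me:s.rul.di.tu:.po` (8 syllables):
  Weights: 6 di L, 7 tu: L, 8 po L.
  The penult (syllable 7, tu:) is light, so stress falls on the antepenult (syllable 6, di).
  → primary stress on syllable 6.

yes: 5→6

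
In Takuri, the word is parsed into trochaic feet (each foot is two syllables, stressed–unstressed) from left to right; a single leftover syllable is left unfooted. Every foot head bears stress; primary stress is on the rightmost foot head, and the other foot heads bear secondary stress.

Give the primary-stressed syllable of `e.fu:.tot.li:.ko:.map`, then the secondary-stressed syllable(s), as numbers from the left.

Parse left to right into trochaic (ˈσσ) feet: (ˈe.fu:) (ˈtot.li:) (ˈko:.map).
Foot heads (stressed positions): 1, 3, 5.
End Rule Rightmost: primary stress on the rightmost head = syllable 5.
Secondary stress on 1, 3: ˌe.fu:.ˌtot.li:.ˈko:.map.

primary 5, secondary 1, 3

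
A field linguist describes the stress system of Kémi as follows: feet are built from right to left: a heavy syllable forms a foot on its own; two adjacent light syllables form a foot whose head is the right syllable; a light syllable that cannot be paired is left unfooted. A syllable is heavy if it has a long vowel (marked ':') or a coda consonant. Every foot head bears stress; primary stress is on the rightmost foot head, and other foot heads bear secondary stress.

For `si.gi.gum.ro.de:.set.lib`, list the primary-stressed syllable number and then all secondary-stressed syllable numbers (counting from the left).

Weights: 1 si L, 2 gi L, 3 gum H, 4 ro L, 5 de: H, 6 set H, 7 lib H.
Parse right to left (heavy = foot alone; LL = one foot; stranded L unfooted): (si.ˈgi) (ˈgum) ro (ˈde:) (ˈset) (ˈlib).
Foot heads: 2, 3, 5, 6, 7.
Primary stress on the rightmost head = syllable 7.
Secondary stress on 2, 3, 5, 6: si.ˌgi.ˌgum.ro.ˌde:.ˌset.ˈlib.

primary 7, secondary 2, 3, 5, 6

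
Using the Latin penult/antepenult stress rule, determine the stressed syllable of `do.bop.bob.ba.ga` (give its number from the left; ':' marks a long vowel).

Classical Latin: stress the penult if heavy (long vowel or closed), else the antepenult.
Weights: 3 bob H, 4 ba L, 5 ga L.
The penult (syllable 4, ba) is light, so stress falls on the antepenult (syllable 3, bob).
Stress on syllable 3: do.bop.ˈbob.ba.ga.

3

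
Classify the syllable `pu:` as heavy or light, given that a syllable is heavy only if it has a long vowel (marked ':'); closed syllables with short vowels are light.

`pu:`: long vowel, open (no coda). Long vowel → heavy.

heavy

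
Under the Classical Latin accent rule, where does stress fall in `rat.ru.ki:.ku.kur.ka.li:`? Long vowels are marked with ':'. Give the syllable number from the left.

Classical Latin: stress the penult if heavy (long vowel or closed), else the antepenult.
Weights: 5 kur H, 6 ka L, 7 li: H.
The penult (syllable 6, ka) is light, so stress falls on the antepenult (syllable 5, kur).
Stress on syllable 5: rat.ru.ki:.ku.ˈkur.ka.li:.

5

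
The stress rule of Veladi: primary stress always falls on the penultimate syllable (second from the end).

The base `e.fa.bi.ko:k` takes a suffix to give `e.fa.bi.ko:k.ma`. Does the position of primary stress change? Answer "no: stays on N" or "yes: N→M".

Base `e.fa.bi.ko:k` (4 syllables):
  The word has 4 syllables; the penultimate syllable (second from the end) is syllable 3 (bi).
  → primary stress on syllable 3.
Suffixed `e.fa.bi.ko:k.ma` (5 syllables):
  The word has 5 syllables; the penultimate syllable (second from the end) is syllable 4 (ko:k).
  → primary stress on syllable 4.

yes: 3→4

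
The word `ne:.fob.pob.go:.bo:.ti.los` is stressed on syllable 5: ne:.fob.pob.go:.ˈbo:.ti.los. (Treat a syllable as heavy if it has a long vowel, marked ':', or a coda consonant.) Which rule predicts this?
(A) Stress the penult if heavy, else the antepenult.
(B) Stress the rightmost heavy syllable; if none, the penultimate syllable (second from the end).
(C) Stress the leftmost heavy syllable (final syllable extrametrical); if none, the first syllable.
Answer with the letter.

A

Rule A → syllable 5 ✓.
Rule B → syllable 7 (observed: 5).
Rule C → syllable 1 (observed: 5).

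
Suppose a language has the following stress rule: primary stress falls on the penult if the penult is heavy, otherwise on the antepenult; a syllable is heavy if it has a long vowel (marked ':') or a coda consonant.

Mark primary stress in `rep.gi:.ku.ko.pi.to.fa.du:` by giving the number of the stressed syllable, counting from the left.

Weights: 6 to L, 7 fa L, 8 du: H.
The penult (syllable 7, fa) is light, so stress falls on the antepenult (syllable 6, to).
Primary stress: syllable 6 → rep.gi:.ku.ko.pi.ˈto.fa.du:.

6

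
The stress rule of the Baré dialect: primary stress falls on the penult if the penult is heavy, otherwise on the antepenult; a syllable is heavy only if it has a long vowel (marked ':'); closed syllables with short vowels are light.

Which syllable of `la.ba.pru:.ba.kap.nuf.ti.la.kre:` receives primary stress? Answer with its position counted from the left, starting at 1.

7

Weights: 7 ti L, 8 la L, 9 kre: H.
The penult (syllable 8, la) is light, so stress falls on the antepenult (syllable 7, ti).
Primary stress: syllable 7 → la.ba.pru:.ba.kap.nuf.ˈti.la.kre:.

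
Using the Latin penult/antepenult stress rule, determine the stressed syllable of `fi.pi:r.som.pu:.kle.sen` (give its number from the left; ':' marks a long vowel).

Classical Latin: stress the penult if heavy (long vowel or closed), else the antepenult.
Weights: 4 pu: H, 5 kle L, 6 sen H.
The penult (syllable 5, kle) is light, so stress falls on the antepenult (syllable 4, pu:).
Stress on syllable 4: fi.pi:r.som.ˈpu:.kle.sen.

4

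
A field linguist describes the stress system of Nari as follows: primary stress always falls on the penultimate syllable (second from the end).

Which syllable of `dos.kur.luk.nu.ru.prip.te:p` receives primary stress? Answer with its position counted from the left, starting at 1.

The word has 7 syllables; the penultimate syllable (second from the end) is syllable 6 (prip).
Primary stress: syllable 6 → dos.kur.luk.nu.ru.ˈprip.te:p.

6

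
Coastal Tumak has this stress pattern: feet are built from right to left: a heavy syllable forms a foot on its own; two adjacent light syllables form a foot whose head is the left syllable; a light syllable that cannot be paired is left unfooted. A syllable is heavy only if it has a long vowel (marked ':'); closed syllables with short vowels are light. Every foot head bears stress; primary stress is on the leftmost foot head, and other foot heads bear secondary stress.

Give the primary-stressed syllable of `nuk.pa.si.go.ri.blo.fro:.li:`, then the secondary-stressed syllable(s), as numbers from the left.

Weights: 1 nuk L, 2 pa L, 3 si L, 4 go L, 5 ri L, 6 blo L, 7 fro: H, 8 li: H.
Parse right to left (heavy = foot alone; LL = one foot; stranded L unfooted): (ˈnuk.pa) (ˈsi.go) (ˈri.blo) (ˈfro:) (ˈli:).
Foot heads: 1, 3, 5, 7, 8.
Primary stress on the leftmost head = syllable 1.
Secondary stress on 3, 5, 7, 8: ˈnuk.pa.ˌsi.go.ˌri.blo.ˌfro:.ˌli:.

primary 1, secondary 3, 5, 7, 8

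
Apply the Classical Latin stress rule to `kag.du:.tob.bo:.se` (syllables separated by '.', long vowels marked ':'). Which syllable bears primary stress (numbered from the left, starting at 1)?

Classical Latin: stress the penult if heavy (long vowel or closed), else the antepenult.
Weights: 3 tob H, 4 bo: H, 5 se L.
The penult (syllable 4, bo:) is heavy, so it takes stress.
Stress on syllable 4: kag.du:.tob.ˈbo:.se.

4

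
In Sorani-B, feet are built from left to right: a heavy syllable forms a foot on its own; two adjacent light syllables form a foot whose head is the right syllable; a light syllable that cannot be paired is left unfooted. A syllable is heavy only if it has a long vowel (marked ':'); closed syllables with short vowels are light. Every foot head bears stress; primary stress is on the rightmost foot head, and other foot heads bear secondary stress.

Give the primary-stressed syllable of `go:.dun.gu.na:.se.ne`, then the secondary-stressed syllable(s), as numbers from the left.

Weights: 1 go: H, 2 dun L, 3 gu L, 4 na: H, 5 se L, 6 ne L.
Parse left to right (heavy = foot alone; LL = one foot; stranded L unfooted): (ˈgo:) (dun.ˈgu) (ˈna:) (se.ˈne).
Foot heads: 1, 3, 4, 6.
Primary stress on the rightmost head = syllable 6.
Secondary stress on 1, 3, 4: ˌgo:.dun.ˌgu.ˌna:.se.ˈne.

primary 6, secondary 1, 3, 4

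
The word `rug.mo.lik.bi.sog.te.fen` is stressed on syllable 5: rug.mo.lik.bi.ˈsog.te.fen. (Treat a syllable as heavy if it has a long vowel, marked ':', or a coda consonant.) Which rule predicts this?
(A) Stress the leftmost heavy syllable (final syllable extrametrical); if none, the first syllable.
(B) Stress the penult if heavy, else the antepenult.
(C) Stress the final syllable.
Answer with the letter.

Rule A → syllable 1 (observed: 5).
Rule B → syllable 5 ✓.
Rule C → syllable 7 (observed: 5).

B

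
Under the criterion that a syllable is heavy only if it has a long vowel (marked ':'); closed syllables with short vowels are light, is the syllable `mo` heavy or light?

`mo`: short vowel, open (no coda). Short vowel → light.

light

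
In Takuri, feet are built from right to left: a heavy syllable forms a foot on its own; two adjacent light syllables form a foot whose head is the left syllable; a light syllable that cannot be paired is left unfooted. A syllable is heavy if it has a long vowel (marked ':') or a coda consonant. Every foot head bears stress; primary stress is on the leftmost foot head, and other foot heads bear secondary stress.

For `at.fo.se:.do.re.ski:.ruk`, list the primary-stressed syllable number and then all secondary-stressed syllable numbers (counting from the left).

primary 1, secondary 3, 4, 6, 7

Weights: 1 at H, 2 fo L, 3 se: H, 4 do L, 5 re L, 6 ski: H, 7 ruk H.
Parse right to left (heavy = foot alone; LL = one foot; stranded L unfooted): (ˈat) fo (ˈse:) (ˈdo.re) (ˈski:) (ˈruk).
Foot heads: 1, 3, 4, 6, 7.
Primary stress on the leftmost head = syllable 1.
Secondary stress on 3, 4, 6, 7: ˈat.fo.ˌse:.ˌdo.re.ˌski:.ˌruk.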